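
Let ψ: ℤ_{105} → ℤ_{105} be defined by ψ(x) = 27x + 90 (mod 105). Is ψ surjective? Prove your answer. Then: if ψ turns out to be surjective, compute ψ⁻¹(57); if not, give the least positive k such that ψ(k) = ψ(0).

35

By definition, surjectivity means every element of the codomain has a preimage under ψ.
Since gcd(27, 105) = 3, we have 27x ≡ 0 (mod 3) for all x, so ψ(x) ≡ 0 (mod 3).
But 1 ≢ 0 (mod 3), so 1 ∈ ℤ_{105} has no preimage. Therefore ψ is not surjective.
Since ψ is not surjective, we find the least positive k with ψ(k) = ψ(0): this means 27k ≡ 0 (mod 105), i.e. 105 ∣ 27k. Since gcd(27, 105) = 3, dividing through by 3 this holds exactly when 35 ∣ 9k, and as gcd(9, 35) = 1, exactly when 35 ∣ k.
The smallest positive such k is 35.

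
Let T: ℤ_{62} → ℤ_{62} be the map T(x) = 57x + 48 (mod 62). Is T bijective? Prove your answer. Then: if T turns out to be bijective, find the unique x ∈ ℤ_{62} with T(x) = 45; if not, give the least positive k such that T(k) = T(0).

13

Suppose T(s) = T(t) in ℤ_{62}. Then 57s + 48 ≡ 57t + 48 (mod 62), hence 57(s − t) ≡ 0 (mod 62).
Since gcd(57, 62) = 1, 57 is invertible modulo 62, so s − t ≡ 0 (mod 62), i.e. s = t.
We now compute 57⁻¹ mod 62 explicitly. Euclid's algorithm: 62 = 1·57 + 5, 57 = 11·5 + 2, 5 = 2·2 + 1; back-substituting gives 1 = 37·57 − 34·62, so 57⁻¹ ≡ 37 (mod 62).
Then y ↦ 37(y − 48) is a two-sided inverse to T, so every y ∈ ℤ_{62} has a preimage.
So T is bijective.
Since T is bijective, we find T⁻¹(45): we need 57x ≡ 45 − 48 ≡ 59 (mod 62). Using 57⁻¹ = 37: x ≡ 37·59 = 2183 = 35·62 + 13, so x = 13.
Check: T(13) = 57·13 + 48 = 789 = 12·62 + 45 ≡ 45 (mod 62).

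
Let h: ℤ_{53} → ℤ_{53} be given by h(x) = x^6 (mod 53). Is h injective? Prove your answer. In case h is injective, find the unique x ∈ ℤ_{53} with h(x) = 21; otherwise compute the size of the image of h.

27

h(26): Repeated squaring mod 53: 26^1 ≡ 26, 26^2 ≡ 26² = 676 ≡ 40, 26^4 ≡ 40² = 1600 ≡ 10. Since 6 = 4 + 2, 26^6 ≡ 10·40: 10·40 = 400 ≡ 29. So 26^6 ≡ 29 (mod 53).
h(27): Repeated squaring mod 53: 27^1 ≡ 27, 27^2 ≡ 27² = 729 ≡ 40, 27^4 ≡ 40² = 1600 ≡ 10. Since 6 = 4 + 2, 27^6 ≡ 10·40: 10·40 = 400 ≡ 29. So 27^6 ≡ 29 (mod 53).
So h(26) = h(27) = 29 while 26 ≠ 27, thus h is not injective.
Since h is not injective, we determine |image(h)|. Computing x^6 mod 53 for each x (by repeated squaring, reducing mod 53 at every step), the values h(0), h(1), …, h(52) are: 0, 1, 11, 40, 15, 43, 16, 42, 6, 10, 49, 36, 17, 46, 38, 24, 13, 44, 4, 7, 9, 37, 25, 52, 28, 47, 29, 29, 47, 28, 52, 25, 37, 9, 7, 4, 44, 13, 24, 38, 46, 17, 36, 49, 10, 6, 42, 16, 43, 15, 40, 11, 1.
The distinct values are {0, 1, 4, 6, 7, 9, 10, 11, 13, 15, 16, 17, 24, 25, 28, 29, 36, 37, 38, 40, 42, 43, 44, 46, 47, 49, 52}; there are 27 of them.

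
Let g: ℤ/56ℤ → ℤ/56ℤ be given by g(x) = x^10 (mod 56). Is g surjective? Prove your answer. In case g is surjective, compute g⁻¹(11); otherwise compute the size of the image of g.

g(6): Repeated squaring mod 56: 6^1 ≡ 6, 6^2 ≡ 6² = 36, 6^4 ≡ 36² = 1296 ≡ 8, 6^8 ≡ 8² = 64 ≡ 8. Since 10 = 8 + 2, 6^10 ≡ 8·36: 8·36 = 288 ≡ 8. So 6^10 ≡ 8 (mod 56).
g(8): Repeated squaring mod 56: 8^1 ≡ 8, 8^2 ≡ 8² = 64 ≡ 8, 8^4 ≡ 8² = 64 ≡ 8, 8^8 ≡ 8² = 64 ≡ 8. Since 10 = 8 + 2, 8^10 ≡ 8·8: 8·8 = 64 ≡ 8. So 8^10 ≡ 8 (mod 56).
So g(6) = g(8) = 8 while 6 ≠ 8, hence g is not injective.
A non-injective map from the 56-element set ℤ/56ℤ to itself takes at most 55 distinct values, so it cannot be surjective. Thus g is not surjective.
Since g is not surjective, we determine |image(g)|. Computing x^10 mod 56 for each x (by repeated squaring, reducing mod 56 at every step), the values g(0), g(1), …, g(55) are: 0, 1, 16, 25, 32, 9, 8, 49, 8, 9, 32, 25, 16, 1, 0, 1, 16, 25, 32, 9, 8, 49, 8, 9, 32, 25, 16, 1, 0, 1, 16, 25, 32, 9, 8, 49, 8, 9, 32, 25, 16, 1, 0, 1, 16, 25, 32, 9, 8, 49, 8, 9, 32, 25, 16, 1.
The distinct values are {0, 1, 8, 9, 16, 25, 32, 49}; there are 8 of them.

8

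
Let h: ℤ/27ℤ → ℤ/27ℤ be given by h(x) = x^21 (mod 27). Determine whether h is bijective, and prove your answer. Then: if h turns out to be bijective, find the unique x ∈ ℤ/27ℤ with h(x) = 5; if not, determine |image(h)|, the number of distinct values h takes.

7

h(0) = 0^21 = 0.
h(3): Repeated squaring mod 27: 3^1 ≡ 3, 3^2 ≡ 3² = 9, 3^4 ≡ 9² = 81 ≡ 0, 3^8 ≡ 0² = 0, 3^16 ≡ 0² = 0. Since 21 = 16 + 4 + 1, 3^21 ≡ 0·0·3: 0·0 = 0, then 0·3 = 0. So 3^21 ≡ 0 (mod 27).
So h(0) = h(3) = 0 while 0 ≠ 3, thus h is not injective, hence not bijective.
Since h is not bijective, we determine |image(h)|. Computing x^21 mod 27 for each x (by repeated squaring, reducing mod 27 at every step), the values h(0), h(1), …, h(26) are: 0, 1, 8, 0, 10, 17, 0, 19, 26, 0, 1, 8, 0, 10, 17, 0, 19, 26, 0, 1, 8, 0, 10, 17, 0, 19, 26.
The distinct values are {0, 1, 8, 10, 17, 19, 26}; there are 7 of them.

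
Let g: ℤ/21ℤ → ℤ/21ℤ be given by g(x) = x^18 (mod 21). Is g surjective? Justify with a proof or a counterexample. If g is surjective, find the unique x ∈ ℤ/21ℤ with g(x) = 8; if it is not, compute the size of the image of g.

4

g(1) = 1^18 = 1.
g(2): Repeated squaring mod 21: 2^1 ≡ 2, 2^2 ≡ 2² = 4, 2^4 ≡ 4² = 16, 2^8 ≡ 16² = 256 ≡ 4, 2^16 ≡ 4² = 16. Since 18 = 16 + 2, 2^18 ≡ 16·4: 16·4 = 64 ≡ 1. So 2^18 ≡ 1 (mod 21).
So g(1) = g(2) = 1 while 1 ≠ 2, so g is not injective.
A non-injective map from the 21-element set ℤ/21ℤ to itself takes at most 20 distinct values, so it cannot be surjective. So g is not surjective.
Since g is not surjective, we determine |image(g)|. Computing x^18 mod 21 for each x (by repeated squaring, reducing mod 21 at every step), the values g(0), g(1), …, g(20) are: 0, 1, 1, 15, 1, 1, 15, 7, 1, 15, 1, 1, 15, 1, 7, 15, 1, 1, 15, 1, 1.
The distinct values are {0, 1, 7, 15}; there are 4 of them.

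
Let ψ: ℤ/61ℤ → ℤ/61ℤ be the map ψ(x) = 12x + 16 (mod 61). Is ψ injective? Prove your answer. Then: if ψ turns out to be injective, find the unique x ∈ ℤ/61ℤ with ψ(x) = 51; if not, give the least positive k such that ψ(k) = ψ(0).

Suppose ψ(x_1) = ψ(x_2) in ℤ/61ℤ. Then 12x_1 + 16 ≡ 12x_2 + 16 (mod 61), so 12(x_1 − x_2) ≡ 0 (mod 61).
Since gcd(12, 61) = 1, 12 is invertible modulo 61, thus x_1 − x_2 ≡ 0 (mod 61), i.e. x_1 = x_2.
Hence ψ is injective.
We now compute 12⁻¹ mod 61 explicitly. Euclid's algorithm: 61 = 5·12 + 1; back-substituting gives 1 = 56·12 − 11·61, so 12⁻¹ ≡ 56 (mod 61).
Since ψ is injective, we find ψ⁻¹(51): we need 12x ≡ 51 − 16 ≡ 35 (mod 61). Using 12⁻¹ = 56: x ≡ 56·35 = 1960 = 32·61 + 8, so x = 8.
Check: ψ(8) = 12·8 + 16 = 112 = 1·61 + 51 ≡ 51 (mod 61).

8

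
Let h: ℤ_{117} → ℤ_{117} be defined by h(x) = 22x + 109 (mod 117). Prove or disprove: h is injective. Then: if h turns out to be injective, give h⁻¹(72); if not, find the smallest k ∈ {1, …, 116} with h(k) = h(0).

If h(u) = h(v), then 22u ≡ 22v (mod 117). Because gcd(22, 117) = 1, we may cancel 22 to get u ≡ v (mod 117).
Hence h is injective.
We now compute 22⁻¹ mod 117 explicitly. Euclid's algorithm: 117 = 5·22 + 7, 22 = 3·7 + 1; back-substituting gives 1 = 16·22 − 3·117, so 22⁻¹ ≡ 16 (mod 117).
Since h is injective, we compute h⁻¹(72): solve 22x + 109 ≡ 72 (mod 117), i.e. 22x ≡ 80 (mod 117).
Multiplying by 22⁻¹ = 16 gives x ≡ 16·80 = 1280 = 10·117 + 110 ≡ 110 (mod 117).
Check: h(110) = 22·110 + 109 = 2529 = 21·117 + 72 ≡ 72 (mod 117).

110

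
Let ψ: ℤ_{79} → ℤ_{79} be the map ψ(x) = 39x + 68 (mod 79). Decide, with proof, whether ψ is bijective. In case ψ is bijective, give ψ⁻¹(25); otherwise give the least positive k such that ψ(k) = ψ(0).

7

If ψ(x_1) = ψ(x_2), then 39x_1 ≡ 39x_2 (mod 79). Because gcd(39, 79) = 1, we may cancel 39 to get x_1 ≡ x_2 (mod 79).
We now compute 39⁻¹ mod 79 explicitly. Euclid's algorithm: 79 = 2·39 + 1; back-substituting gives 1 = 77·39 − 38·79, so 39⁻¹ ≡ 77 (mod 79).
Then y ↦ 77(y − 68) is a two-sided inverse to ψ, so every y ∈ ℤ_{79} has a preimage.
Thus ψ is bijective.
Since ψ is bijective, we find ψ⁻¹(25): we need 39x ≡ 25 − 68 ≡ 36 (mod 79). Using 39⁻¹ = 77: x ≡ 77·36 = 2772 = 35·79 + 7, so x = 7.
Check: ψ(7) = 39·7 + 68 = 341 = 4·79 + 25 ≡ 25 (mod 79).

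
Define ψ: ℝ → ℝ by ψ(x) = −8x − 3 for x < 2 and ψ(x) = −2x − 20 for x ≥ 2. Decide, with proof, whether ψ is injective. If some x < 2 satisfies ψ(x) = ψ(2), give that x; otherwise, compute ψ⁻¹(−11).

Both pieces are strictly decreasing (slopes −8 and −2), so each is injective on its own interval.
The left piece maps (−∞, 2) onto (−19, ∞); the right piece maps [2, ∞) onto (−∞, −24].
These images are disjoint, so no value is attained by both pieces. Hence ψ is injective.
Because the two images are disjoint, no x < 2 has ψ(x) = ψ(2), so we compute ψ⁻¹(−11): −11 lies in (−19, ∞), so solve −8x − 3 = −11: x = (−11 + 3)/(−8) = 1.

1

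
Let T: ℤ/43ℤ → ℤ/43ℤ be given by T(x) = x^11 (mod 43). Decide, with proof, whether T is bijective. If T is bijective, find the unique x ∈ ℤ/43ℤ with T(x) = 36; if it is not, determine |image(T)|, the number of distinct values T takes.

6

Since 43 is prime, the nonzero elements of ℤ/43ℤ form a cyclic group of order 42.
As gcd(11, 42) = 1, raising to the 11th power is a bijection on this group: if u^11 ≡ v^11 then (uv^{−1})^11 = 1, and the only element of order dividing gcd(11, 42) = 1 is 1, so u = v.
With T(0) = 0 this makes T injective on all of ℤ/43ℤ, hence bijective (finite equal-size domain and codomain). In particular T is bijective.
Since T is bijective, we find the preimage of 36. The inverse of x ↦ x^11 on (ℤ/43ℤ)^× is x ↦ x^23, because 11·23 = 253 = 6·42 + 1 ≡ 1 (mod 42) and x^{42} = 1 for x ≠ 0 (Fermat). So T⁻¹(36) = 36^23 mod 43.
Repeated squaring mod 43: 36^1 ≡ 36, 36^2 ≡ 36² = 1296 ≡ 6, 36^4 ≡ 6² = 36, 36^8 ≡ 36² = 1296 ≡ 6, 36^16 ≡ 6² = 36. Since 23 = 16 + 4 + 2 + 1, 36^23 ≡ 36·36·6·36: 36·36 = 1296 ≡ 6, then 6·6 = 36, then 36·36 = 1296 ≡ 6. So 36^23 ≡ 6 (mod 43).
Hence T⁻¹(36) = 6.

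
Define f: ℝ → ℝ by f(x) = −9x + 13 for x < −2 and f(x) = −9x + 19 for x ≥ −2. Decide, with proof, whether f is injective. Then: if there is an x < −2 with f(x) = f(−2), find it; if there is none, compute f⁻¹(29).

Both pieces are strictly decreasing (slopes −9 and −9), so each is injective on its own interval.
The left piece maps (−∞, −2) onto (31, ∞); the right piece maps [−2, ∞) onto (−∞, 37].
These images overlap. In particular f(−2) = 37 (right piece), and solving −9x + 13 = 37 on the left piece gives x = −8/3 < −2.
So f(−8/3) = f(−2) with −8/3 ≠ −2, and f is not injective. This x = −8/3 is the requested value below −2.

-8/3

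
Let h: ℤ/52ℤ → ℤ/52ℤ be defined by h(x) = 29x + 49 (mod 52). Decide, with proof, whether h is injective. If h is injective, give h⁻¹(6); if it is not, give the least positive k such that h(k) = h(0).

If h(u) = h(v), then 29u ≡ 29v (mod 52). Because gcd(29, 52) = 1, we may cancel 29 to get u ≡ v (mod 52).
So h is injective.
We now compute 29⁻¹ mod 52 explicitly. Euclid's algorithm: 52 = 1·29 + 23, 29 = 1·23 + 6, 23 = 3·6 + 5, 6 = 1·5 + 1; back-substituting gives 1 = 9·29 − 5·52, so 29⁻¹ ≡ 9 (mod 52).
Since h is injective, we compute h⁻¹(6): solve 29x + 49 ≡ 6 (mod 52), i.e. 29x ≡ 9 (mod 52).
Multiplying by 29⁻¹ = 9 gives x ≡ 9·9 = 81 = 1·52 + 29 ≡ 29 (mod 52).
Check: h(29) = 29·29 + 49 = 890 = 17·52 + 6 ≡ 6 (mod 52).

29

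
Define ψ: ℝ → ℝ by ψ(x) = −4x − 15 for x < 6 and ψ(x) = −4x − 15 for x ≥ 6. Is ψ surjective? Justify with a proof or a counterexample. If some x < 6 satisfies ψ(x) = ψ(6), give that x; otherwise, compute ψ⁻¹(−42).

27/4

Both pieces are strictly decreasing (slopes −4 and −4), so each is injective on its own interval.
The left piece maps (−∞, 6) onto (−39, ∞); the right piece maps [6, ∞) onto (−∞, −39].
These images together cover ℝ, so ψ is surjective.
Because the two images are disjoint, no x < 6 has ψ(x) = ψ(6), so we compute ψ⁻¹(−42): −42 lies in (−∞, −39], so solve −4x − 15 = −42: x = (−42 + 15)/(−4) = 27/4.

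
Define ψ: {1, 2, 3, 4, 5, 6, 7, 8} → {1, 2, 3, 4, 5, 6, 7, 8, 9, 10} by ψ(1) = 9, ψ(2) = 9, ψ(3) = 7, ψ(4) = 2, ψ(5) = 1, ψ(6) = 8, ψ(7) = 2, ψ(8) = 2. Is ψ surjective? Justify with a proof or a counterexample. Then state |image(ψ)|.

5

No element maps to 3, so ψ is not surjective.
The image of ψ is {1, 2, 7, 8, 9}, which has 5 elements.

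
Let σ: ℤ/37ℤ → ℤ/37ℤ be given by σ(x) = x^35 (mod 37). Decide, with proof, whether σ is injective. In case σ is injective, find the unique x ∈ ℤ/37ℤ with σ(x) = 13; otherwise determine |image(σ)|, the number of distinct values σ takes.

20

Since 37 is prime, the nonzero elements of ℤ/37ℤ form a cyclic group of order 36.
As gcd(35, 36) = 1, raising to the 35th power is a bijection on this group: if s^35 ≡ t^35 then (st^{−1})^35 = 1, and the only element of order dividing gcd(35, 36) = 1 is 1, so s = t.
With σ(0) = 0 this makes σ injective on all of ℤ/37ℤ, hence bijective (finite equal-size domain and codomain). In particular σ is injective.
Since σ is injective, we find the preimage of 13. The inverse of x ↦ x^35 on (ℤ/37ℤ)^× is x ↦ x^35, because 35·35 = 1225 = 34·36 + 1 ≡ 1 (mod 36) and x^{36} = 1 for x ≠ 0 (Fermat). So σ⁻¹(13) = 13^35 mod 37.
Repeated squaring mod 37: 13^1 ≡ 13, 13^2 ≡ 13² = 169 ≡ 21, 13^4 ≡ 21² = 441 ≡ 34, 13^8 ≡ 34² = 1156 ≡ 9, 13^16 ≡ 9² = 81 ≡ 7, 13^32 ≡ 7² = 49 ≡ 12. Since 35 = 32 + 2 + 1, 13^35 ≡ 12·21·13: 12·21 = 252 ≡ 30, then 30·13 = 390 ≡ 20. So 13^35 ≡ 20 (mod 37).
Hence σ⁻¹(13) = 20.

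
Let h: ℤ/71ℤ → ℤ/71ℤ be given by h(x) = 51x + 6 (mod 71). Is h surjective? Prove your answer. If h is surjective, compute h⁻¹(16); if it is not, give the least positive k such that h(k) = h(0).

Since gcd(51, 71) = 1, 51 is invertible modulo 71. Euclid's algorithm: 71 = 1·51 + 20, 51 = 2·20 + 11, 20 = 1·11 + 9, 11 = 1·9 + 2, 9 = 4·2 + 1; back-substituting gives 1 = 39·51 − 28·71, so 51⁻¹ ≡ 39 (mod 71).
For any y ∈ ℤ/71ℤ, x = 39(y − 6) mod 71 satisfies h(x) = 51·39(y − 6) + 6 ≡ y (since 51·39 ≡ 1 mod 71). So every y has a preimage.
Therefore h is surjective.
Since h is surjective, we compute h⁻¹(16): solve 51x + 6 ≡ 16 (mod 71), i.e. 51x ≡ 10 (mod 71).
Multiplying by 51⁻¹ = 39 gives x ≡ 39·10 = 390 = 5·71 + 35 ≡ 35 (mod 71).
Check: h(35) = 51·35 + 6 = 1791 = 25·71 + 16 ≡ 16 (mod 71).

35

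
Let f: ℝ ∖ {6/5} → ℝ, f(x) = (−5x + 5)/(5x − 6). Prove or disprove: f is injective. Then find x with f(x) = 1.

11/10

Suppose f(x_1) = f(x_2). Cross-multiplying: (−5x_1 + 5)(5x_2 − 6) = (−5x_2 + 5)(5x_1 − 6).
Expanding both sides and cancelling the symmetric terms leaves 5·(x_1 − x_2) = 0. Since 5 ≠ 0, x_1 = x_2. Therefore f is injective.
Solving f(x) = 1: cross-multiplying gives −5x + 5 = 1(5x − 6), which rearranges to −10x = −11, so x = 11/10.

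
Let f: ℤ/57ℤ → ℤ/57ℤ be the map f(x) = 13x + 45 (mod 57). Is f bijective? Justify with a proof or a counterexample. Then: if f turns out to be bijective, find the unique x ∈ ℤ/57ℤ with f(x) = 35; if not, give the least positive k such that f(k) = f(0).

8

By definition, f is injective when f(a) = f(b) forces a = b.
Suppose f(a) = f(b) in ℤ/57ℤ. Then 13a + 45 ≡ 13b + 45 (mod 57), hence 13(a − b) ≡ 0 (mod 57).
Since gcd(13, 57) = 1, 13 is invertible modulo 57, hence a − b ≡ 0 (mod 57), i.e. a = b.
We now compute 13⁻¹ mod 57 explicitly. Euclid's algorithm: 57 = 4·13 + 5, 13 = 2·5 + 3, 5 = 1·3 + 2, 3 = 1·2 + 1; back-substituting gives 1 = 22·13 − 5·57, so 13⁻¹ ≡ 22 (mod 57).
For any y ∈ ℤ/57ℤ, x = 22(y − 45) mod 57 satisfies f(x) = 13·22(y − 45) + 45 ≡ y (since 13·22 ≡ 1 mod 57). So every y has a preimage.
Thus f is bijective.
Since f is bijective, we find f⁻¹(35): we need 13x ≡ 35 − 45 ≡ 47 (mod 57). Using 13⁻¹ = 22: x ≡ 22·47 = 1034 = 18·57 + 8, so x = 8.
Check: f(8) = 13·8 + 45 = 149 = 2·57 + 35 ≡ 35 (mod 57).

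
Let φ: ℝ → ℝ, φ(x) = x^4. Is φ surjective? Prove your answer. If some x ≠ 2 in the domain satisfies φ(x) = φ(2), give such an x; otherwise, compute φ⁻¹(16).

Since 4 is even, x^4 ≥ 0 for all x ∈ ℝ, so −1 ∈ ℝ has no preimage. So φ is not surjective.
For the follow-up, such an x exists: taking x = −2 ∈ ℝ gives φ(−2) = 16 = φ(2) with −2 ≠ 2.

-2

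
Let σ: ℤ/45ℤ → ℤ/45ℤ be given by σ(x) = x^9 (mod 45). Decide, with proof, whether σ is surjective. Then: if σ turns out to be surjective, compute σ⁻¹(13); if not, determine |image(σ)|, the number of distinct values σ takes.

σ(0) = 0^9 = 0.
σ(15): Repeated squaring mod 45: 15^1 ≡ 15, 15^2 ≡ 15² = 225 ≡ 0, 15^4 ≡ 0² = 0, 15^8 ≡ 0² = 0. Since 9 = 8 + 1, 15^9 ≡ 0·15: 0·15 = 0. So 15^9 ≡ 0 (mod 45).
So σ(0) = σ(15) = 0 while 0 ≠ 15, hence σ is not injective.
A non-injective map from the 45-element set ℤ/45ℤ to itself takes at most 44 distinct values, so it cannot be surjective. Thus σ is not surjective.
Since σ is not surjective, we determine |image(σ)|. Computing x^9 mod 45 for each x (by repeated squaring, reducing mod 45 at every step), the values σ(0), σ(1), …, σ(44) are: 0, 1, 17, 18, 19, 35, 36, 37, 8, 9, 10, 26, 27, 28, 44, 0, 1, 17, 18, 19, 35, 36, 37, 8, 9, 10, 26, 27, 28, 44, 0, 1, 17, 18, 19, 35, 36, 37, 8, 9, 10, 26, 27, 28, 44.
The distinct values are {0, 1, 8, 9, 10, 17, 18, 19, 26, 27, 28, 35, 36, 37, 44}; there are 15 of them.

15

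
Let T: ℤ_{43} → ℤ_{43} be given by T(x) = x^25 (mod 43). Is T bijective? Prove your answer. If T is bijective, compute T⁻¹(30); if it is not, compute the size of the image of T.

18

Since 43 is prime, the nonzero elements of ℤ_{43} form a cyclic group of order 42.
As gcd(25, 42) = 1, raising to the 25th power is a bijection on this group: if u^25 ≡ v^25 then (uv^{−1})^25 = 1, and the only element of order dividing gcd(25, 42) = 1 is 1, so u = v.
With T(0) = 0 this makes T injective on all of ℤ_{43}, hence bijective (finite equal-size domain and codomain). In particular T is bijective.
Since T is bijective, we find the preimage of 30. The inverse of x ↦ x^25 on (ℤ_{43})^× is x ↦ x^37, because 25·37 = 925 = 22·42 + 1 ≡ 1 (mod 42) and x^{42} = 1 for x ≠ 0 (Fermat). So T⁻¹(30) = 30^37 mod 43.
Repeated squaring mod 43: 30^1 ≡ 30, 30^2 ≡ 30² = 900 ≡ 40, 30^4 ≡ 40² = 1600 ≡ 9, 30^8 ≡ 9² = 81 ≡ 38, 30^16 ≡ 38² = 1444 ≡ 25, 30^32 ≡ 25² = 625 ≡ 23. Since 37 = 32 + 4 + 1, 30^37 ≡ 23·9·30: 23·9 = 207 ≡ 35, then 35·30 = 1050 ≡ 18. So 30^37 ≡ 18 (mod 43).
Hence T⁻¹(30) = 18.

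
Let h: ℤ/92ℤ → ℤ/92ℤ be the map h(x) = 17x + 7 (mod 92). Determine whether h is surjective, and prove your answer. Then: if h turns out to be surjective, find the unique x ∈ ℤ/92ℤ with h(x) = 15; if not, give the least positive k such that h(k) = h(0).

Recall that surjectivity means every element of the codomain has a preimage under h.
Since gcd(17, 92) = 1, 17 is invertible modulo 92. Euclid's algorithm: 92 = 5·17 + 7, 17 = 2·7 + 3, 7 = 2·3 + 1; back-substituting gives 1 = 65·17 − 12·92, so 17⁻¹ ≡ 65 (mod 92).
Then y ↦ 65(y − 7) is a two-sided inverse to h, so every y ∈ ℤ/92ℤ has a preimage.
Hence h is surjective.
Since h is surjective, we compute h⁻¹(15): solve 17x + 7 ≡ 15 (mod 92), i.e. 17x ≡ 8 (mod 92).
Multiplying by 17⁻¹ = 65 gives x ≡ 65·8 = 520 = 5·92 + 60 ≡ 60 (mod 92).
Check: h(60) = 17·60 + 7 = 1027 = 11·92 + 15 ≡ 15 (mod 92).

60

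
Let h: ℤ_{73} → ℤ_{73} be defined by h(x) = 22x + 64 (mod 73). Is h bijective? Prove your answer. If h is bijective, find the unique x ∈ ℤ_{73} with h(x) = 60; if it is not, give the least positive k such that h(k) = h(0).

33

Suppose h(s) = h(t) in ℤ_{73}. Then 22s + 64 ≡ 22t + 64 (mod 73), thus 22(s − t) ≡ 0 (mod 73).
Since gcd(22, 73) = 1, 22 is invertible modulo 73, thus s − t ≡ 0 (mod 73), i.e. s = t.
We now compute 22⁻¹ mod 73 explicitly. Euclid's algorithm: 73 = 3·22 + 7, 22 = 3·7 + 1; back-substituting gives 1 = 10·22 − 3·73, so 22⁻¹ ≡ 10 (mod 73).
Then y ↦ 10(y − 64) is a two-sided inverse to h, so every y ∈ ℤ_{73} has a preimage.
So h is bijective.
Since h is bijective, we compute h⁻¹(60): solve 22x + 64 ≡ 60 (mod 73), i.e. 22x ≡ 69 (mod 73).
Multiplying by 22⁻¹ = 10 gives x ≡ 10·69 = 690 = 9·73 + 33 ≡ 33 (mod 73).
Check: h(33) = 22·33 + 64 = 790 = 10·73 + 60 ≡ 60 (mod 73).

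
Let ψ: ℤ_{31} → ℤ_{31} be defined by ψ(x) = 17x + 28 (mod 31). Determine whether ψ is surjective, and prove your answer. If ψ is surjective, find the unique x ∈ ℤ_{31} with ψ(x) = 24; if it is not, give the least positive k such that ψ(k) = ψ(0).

18

Since gcd(17, 31) = 1, 17 is invertible modulo 31. Euclid's algorithm: 31 = 1·17 + 14, 17 = 1·14 + 3, 14 = 4·3 + 2, 3 = 1·2 + 1; back-substituting gives 1 = 11·17 − 6·31, so 17⁻¹ ≡ 11 (mod 31).
Then y ↦ 11(y − 28) is a two-sided inverse to ψ, so every y ∈ ℤ_{31} has a preimage.
So ψ is surjective.
Since ψ is surjective, we compute ψ⁻¹(24): solve 17x + 28 ≡ 24 (mod 31), i.e. 17x ≡ 27 (mod 31).
Multiplying by 17⁻¹ = 11 gives x ≡ 11·27 = 297 = 9·31 + 18 ≡ 18 (mod 31).
Check: ψ(18) = 17·18 + 28 = 334 = 10·31 + 24 ≡ 24 (mod 31).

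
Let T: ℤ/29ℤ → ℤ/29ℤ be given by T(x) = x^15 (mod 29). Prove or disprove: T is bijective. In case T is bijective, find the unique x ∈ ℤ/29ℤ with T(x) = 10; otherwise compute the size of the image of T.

Since 29 is prime, the nonzero elements of ℤ/29ℤ form a cyclic group of order 28.
As gcd(15, 28) = 1, raising to the 15th power is a bijection on this group: if u^15 ≡ v^15 then (uv^{−1})^15 = 1, and the only element of order dividing gcd(15, 28) = 1 is 1, so u = v.
With T(0) = 0 this makes T injective on all of ℤ/29ℤ, hence bijective (finite equal-size domain and codomain). In particular T is bijective.
Since T is bijective, we find the preimage of 10. The inverse of x ↦ x^15 on (ℤ/29ℤ)^× is x ↦ x^15, because 15·15 = 225 = 8·28 + 1 ≡ 1 (mod 28) and x^{28} = 1 for x ≠ 0 (Fermat). So T⁻¹(10) = 10^15 mod 29.
Repeated squaring mod 29: 10^1 ≡ 10, 10^2 ≡ 10² = 100 ≡ 13, 10^4 ≡ 13² = 169 ≡ 24, 10^8 ≡ 24² = 576 ≡ 25. Since 15 = 8 + 4 + 2 + 1, 10^15 ≡ 25·24·13·10: 25·24 = 600 ≡ 20, then 20·13 = 260 ≡ 28, then 28·10 = 280 ≡ 19. So 10^15 ≡ 19 (mod 29).
Hence T⁻¹(10) = 19.

19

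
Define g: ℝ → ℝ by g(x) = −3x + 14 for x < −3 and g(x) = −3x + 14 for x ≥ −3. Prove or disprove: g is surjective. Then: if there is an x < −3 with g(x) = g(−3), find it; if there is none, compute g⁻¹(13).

1/3

Both pieces are strictly decreasing (slopes −3 and −3), so each is injective on its own interval.
The left piece maps (−∞, −3) onto (23, ∞); the right piece maps [−3, ∞) onto (−∞, 23].
These images together cover ℝ, so g is surjective.
Because the two images are disjoint, no x < −3 has g(x) = g(−3), so we compute g⁻¹(13): 13 lies in (−∞, 23], so solve −3x + 14 = 13: x = (13 − 14)/(−3) = 1/3.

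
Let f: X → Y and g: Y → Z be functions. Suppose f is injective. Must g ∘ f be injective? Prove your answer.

not injective

No. Take X = Y = Z = {1, 2, 3}, f = identity (injective), and g(x) = 1 for every x.
Then (g ∘ f)(1) = 1 = (g ∘ f)(3) with 1 ≠ 3, so g ∘ f is not injective.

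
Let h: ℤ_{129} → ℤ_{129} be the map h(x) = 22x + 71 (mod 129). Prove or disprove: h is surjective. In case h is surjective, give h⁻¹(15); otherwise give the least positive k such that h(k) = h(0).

103

Recall that h is surjective if every y in the codomain equals h(x) for some x in the domain.
Since gcd(22, 129) = 1, 22 is invertible modulo 129. Euclid's algorithm: 129 = 5·22 + 19, 22 = 1·19 + 3, 19 = 6·3 + 1; back-substituting gives 1 = 88·22 − 15·129, so 22⁻¹ ≡ 88 (mod 129).
Then y ↦ 88(y − 71) is a two-sided inverse to h, so every y ∈ ℤ_{129} has a preimage.
Thus h is surjective.
Since h is surjective, we compute h⁻¹(15): solve 22x + 71 ≡ 15 (mod 129), i.e. 22x ≡ 73 (mod 129).
Multiplying by 22⁻¹ = 88 gives x ≡ 88·73 = 6424 = 49·129 + 103 ≡ 103 (mod 129).
Check: h(103) = 22·103 + 71 = 2337 = 18·129 + 15 ≡ 15 (mod 129).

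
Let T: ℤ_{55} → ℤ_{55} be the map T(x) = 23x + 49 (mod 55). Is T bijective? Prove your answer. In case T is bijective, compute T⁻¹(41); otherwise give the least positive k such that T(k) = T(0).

Suppose T(u) = T(v) in ℤ_{55}. Then 23u + 49 ≡ 23v + 49 (mod 55), so 23(u − v) ≡ 0 (mod 55).
Since gcd(23, 55) = 1, 23 is invertible modulo 55, therefore u − v ≡ 0 (mod 55), i.e. u = v.
We now compute 23⁻¹ mod 55 explicitly. Euclid's algorithm: 55 = 2·23 + 9, 23 = 2·9 + 5, 9 = 1·5 + 4, 5 = 1·4 + 1; back-substituting gives 1 = 12·23 − 5·55, so 23⁻¹ ≡ 12 (mod 55).
Then y ↦ 12(y − 49) is a two-sided inverse to T, so every y ∈ ℤ_{55} has a preimage.
Thus T is bijective.
Since T is bijective, we find T⁻¹(41): we need 23x ≡ 41 − 49 ≡ 47 (mod 55). Using 23⁻¹ = 12: x ≡ 12·47 = 564 = 10·55 + 14, so x = 14.
Check: T(14) = 23·14 + 49 = 371 = 6·55 + 41 ≡ 41 (mod 55).

14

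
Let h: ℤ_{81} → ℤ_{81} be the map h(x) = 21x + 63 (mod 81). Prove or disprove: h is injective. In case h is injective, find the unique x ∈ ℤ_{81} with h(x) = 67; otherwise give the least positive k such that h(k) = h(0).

By definition, h is injective if h(x_1) = h(x_2) implies x_1 = x_2.
We have gcd(21, 81) = 3 > 1. Taking x_1 = 0 and x_2 = 27: h(0) = 63 and h(27) = 21·27 + 63 = 630 ≡ 63 (mod 81).
So h(0) = h(27) while 0 ≠ 27, therefore h is not injective.
Since h is not injective, we find the least positive k with h(k) = h(0): this means 21k ≡ 0 (mod 81), i.e. 81 ∣ 21k. Since gcd(21, 81) = 3, dividing through by 3 this holds exactly when 27 ∣ 7k, and as gcd(7, 27) = 1, exactly when 27 ∣ k.
The smallest positive such k is 27.

27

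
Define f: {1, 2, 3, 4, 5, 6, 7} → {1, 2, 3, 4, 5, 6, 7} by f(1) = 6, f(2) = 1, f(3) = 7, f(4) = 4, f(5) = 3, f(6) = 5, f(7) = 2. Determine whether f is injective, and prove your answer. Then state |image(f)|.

7

The values f(1), …, f(7) are 6, 1, 7, 4, 3, 5, 2 — all distinct.
So f(u) = f(v) only when u = v, and f is injective.
The image of f is {1, 2, 3, 4, 5, 6, 7}, which has 7 elements.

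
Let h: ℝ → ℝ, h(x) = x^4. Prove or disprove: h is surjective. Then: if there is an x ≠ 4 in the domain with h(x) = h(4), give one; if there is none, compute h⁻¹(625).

-4

Since 4 is even, x^4 ≥ 0 for all x ∈ ℝ, so −1 ∈ ℝ has no preimage. So h is not surjective.
For the follow-up, such an x exists: taking x = −4 ∈ ℝ gives h(−4) = 256 = h(4) with −4 ≠ 4.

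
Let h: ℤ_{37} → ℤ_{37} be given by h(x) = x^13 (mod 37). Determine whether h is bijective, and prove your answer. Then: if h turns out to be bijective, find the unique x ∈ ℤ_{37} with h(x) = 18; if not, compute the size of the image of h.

24

Since 37 is prime, the nonzero elements of ℤ_{37} form a cyclic group of order 36.
As gcd(13, 36) = 1, raising to the 13th power is a bijection on this group: if x_1^13 ≡ x_2^13 then (x_1x_2^{−1})^13 = 1, and the only element of order dividing gcd(13, 36) = 1 is 1, so x_1 = x_2.
With h(0) = 0 this makes h injective on all of ℤ_{37}, hence bijective (finite equal-size domain and codomain). In particular h is bijective.
Since h is bijective, we find the preimage of 18. The inverse of x ↦ x^13 on (ℤ_{37})^× is x ↦ x^25, because 13·25 = 325 = 9·36 + 1 ≡ 1 (mod 36) and x^{36} = 1 for x ≠ 0 (Fermat). So h⁻¹(18) = 18^25 mod 37.
Repeated squaring mod 37: 18^1 ≡ 18, 18^2 ≡ 18² = 324 ≡ 28, 18^4 ≡ 28² = 784 ≡ 7, 18^8 ≡ 7² = 49 ≡ 12, 18^16 ≡ 12² = 144 ≡ 33. Since 25 = 16 + 8 + 1, 18^25 ≡ 33·12·18: 33·12 = 396 ≡ 26, then 26·18 = 468 ≡ 24. So 18^25 ≡ 24 (mod 37).
Hence h⁻¹(18) = 24.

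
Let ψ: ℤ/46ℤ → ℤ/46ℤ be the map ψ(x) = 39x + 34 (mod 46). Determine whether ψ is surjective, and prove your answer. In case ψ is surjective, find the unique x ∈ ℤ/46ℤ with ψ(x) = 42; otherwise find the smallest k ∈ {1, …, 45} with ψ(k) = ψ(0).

Since gcd(39, 46) = 1, 39 is invertible modulo 46. Euclid's algorithm: 46 = 1·39 + 7, 39 = 5·7 + 4, 7 = 1·4 + 3, 4 = 1·3 + 1; back-substituting gives 1 = 13·39 − 11·46, so 39⁻¹ ≡ 13 (mod 46).
For any y ∈ ℤ/46ℤ, x = 13(y − 34) mod 46 satisfies ψ(x) = 39·13(y − 34) + 34 ≡ y (since 39·13 ≡ 1 mod 46). So every y has a preimage.
Hence ψ is surjective.
Since ψ is surjective, we find ψ⁻¹(42): we need 39x ≡ 42 − 34 ≡ 8 (mod 46). Using 39⁻¹ = 13: x ≡ 13·8 = 104 = 2·46 + 12, so x = 12.
Check: ψ(12) = 39·12 + 34 = 502 = 10·46 + 42 ≡ 42 (mod 46).

12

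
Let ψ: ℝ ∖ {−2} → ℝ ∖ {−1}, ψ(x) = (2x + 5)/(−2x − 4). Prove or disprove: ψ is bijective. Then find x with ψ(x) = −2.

-3/2

Suppose ψ(u) = ψ(v). Cross-multiplying: (2u + 5)(−2v − 4) = (2v + 5)(−2u − 4).
Expanding both sides and cancelling the symmetric terms leaves 2·(u − v) = 0. Since 2 ≠ 0, u = v. So ψ is injective.
For any y ≠ −1, solving y(−2x − 4) = 2x + 5 for x gives a well-defined x ≠ −2. So ψ is surjective.
So ψ is bijective.
Solving ψ(x) = −2: cross-multiplying gives 2x + 5 = −2(−2x − 4), which rearranges to −2x = 3, so x = −3/2.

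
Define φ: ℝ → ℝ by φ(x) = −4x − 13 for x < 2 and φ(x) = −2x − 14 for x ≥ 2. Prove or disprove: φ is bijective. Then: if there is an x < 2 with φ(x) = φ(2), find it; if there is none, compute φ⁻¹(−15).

5/4

Both pieces are strictly decreasing (slopes −4 and −2), so each is injective on its own interval.
The left piece maps (−∞, 2) onto (−21, ∞); the right piece maps [2, ∞) onto (−∞, −18].
These images overlap. In particular φ(2) = −18 (right piece), and solving −4x − 13 = −18 on the left piece gives x = 5/4 < 2.
So φ(5/4) = φ(2) with 5/4 ≠ 2, and φ is not injective, hence not bijective. This x = 5/4 is the requested value below 2.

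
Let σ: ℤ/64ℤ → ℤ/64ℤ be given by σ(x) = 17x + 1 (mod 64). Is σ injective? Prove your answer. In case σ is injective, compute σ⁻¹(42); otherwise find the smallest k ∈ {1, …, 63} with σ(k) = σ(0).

Recall that injectivity means: for all s, t in the domain, σ(s) = σ(t) implies s = t.
Suppose σ(s) = σ(t) in ℤ/64ℤ. Then 17s + 1 ≡ 17t + 1 (mod 64), hence 17(s − t) ≡ 0 (mod 64).
Since gcd(17, 64) = 1, 17 is invertible modulo 64, so s − t ≡ 0 (mod 64), i.e. s = t.
Hence σ is injective.
We now compute 17⁻¹ mod 64 explicitly. Euclid's algorithm: 64 = 3·17 + 13, 17 = 1·13 + 4, 13 = 3·4 + 1; back-substituting gives 1 = 49·17 − 13·64, so 17⁻¹ ≡ 49 (mod 64).
Since σ is injective, we compute σ⁻¹(42): solve 17x + 1 ≡ 42 (mod 64), i.e. 17x ≡ 41 (mod 64).
Multiplying by 17⁻¹ = 49 gives x ≡ 49·41 = 2009 = 31·64 + 25 ≡ 25 (mod 64).
Check: σ(25) = 17·25 + 1 = 426 = 6·64 + 42 ≡ 42 (mod 64).

25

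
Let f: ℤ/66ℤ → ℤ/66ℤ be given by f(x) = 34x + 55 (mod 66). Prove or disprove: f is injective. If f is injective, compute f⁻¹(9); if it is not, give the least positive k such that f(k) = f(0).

33

We have gcd(34, 66) = 2 > 1. Taking s = 0 and t = 33: f(0) = 55 and f(33) = 34·33 + 55 = 1177 ≡ 55 (mod 66).
So f(0) = f(33) while 0 ≠ 33, thus f is not injective.
Since f is not injective, we find the least positive k with f(k) = f(0): this means 34k ≡ 0 (mod 66), i.e. 66 ∣ 34k. Since gcd(34, 66) = 2, dividing through by 2 this holds exactly when 33 ∣ 17k, and as gcd(17, 33) = 1, exactly when 33 ∣ k.
The smallest positive such k is 33.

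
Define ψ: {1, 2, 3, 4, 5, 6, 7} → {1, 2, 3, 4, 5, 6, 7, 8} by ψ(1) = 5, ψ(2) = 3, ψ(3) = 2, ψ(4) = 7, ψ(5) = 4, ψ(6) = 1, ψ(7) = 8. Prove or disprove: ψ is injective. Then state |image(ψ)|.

7

The values ψ(1), …, ψ(7) are 5, 3, 2, 7, 4, 1, 8 — all distinct.
So ψ(u) = ψ(v) only when u = v, and ψ is injective.
The image of ψ is {1, 2, 3, 4, 5, 7, 8}, which has 7 elements.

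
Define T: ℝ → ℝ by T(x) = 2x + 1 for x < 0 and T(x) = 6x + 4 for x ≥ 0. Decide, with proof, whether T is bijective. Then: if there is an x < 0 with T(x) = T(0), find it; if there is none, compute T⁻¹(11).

Both pieces are strictly increasing (slopes 2 and 6), so each is injective on its own interval.
The left piece maps (−∞, 0) onto (−∞, 1); the right piece maps [0, ∞) onto [4, ∞).
The images leave a gap (1 has no preimage), so T is not surjective, hence not bijective.
Because the two images are disjoint, no x < 0 has T(x) = T(0), so we compute T⁻¹(11): 11 lies in [4, ∞), so solve 6x + 4 = 11: x = (11 − 4)/6 = 7/6.

7/6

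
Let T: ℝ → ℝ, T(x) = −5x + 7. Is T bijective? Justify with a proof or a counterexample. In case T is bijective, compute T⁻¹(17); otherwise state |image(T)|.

Suppose T(a) = T(b). Then −5a + 7 = −5b + 7, therefore −5a = −5b, so a = b.
For any y ∈ ℝ, x = (y − 7)/(−5) satisfies T(x) = y.
Thus T is bijective.
Since T is bijective, we compute T⁻¹(17) = (17 − 7)/(−5) = −2.

-2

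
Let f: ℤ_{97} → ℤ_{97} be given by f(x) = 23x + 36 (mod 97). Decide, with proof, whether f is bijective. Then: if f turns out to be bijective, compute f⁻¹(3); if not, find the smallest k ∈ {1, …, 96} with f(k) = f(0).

Recall that f is injective if f(x_1) = f(x_2) implies x_1 = x_2.
If f(x_1) = f(x_2), then 23x_1 ≡ 23x_2 (mod 97). Because gcd(23, 97) = 1, we may cancel 23 to get x_1 ≡ x_2 (mod 97).
We now compute 23⁻¹ mod 97 explicitly. Euclid's algorithm: 97 = 4·23 + 5, 23 = 4·5 + 3, 5 = 1·3 + 2, 3 = 1·2 + 1; back-substituting gives 1 = 38·23 − 9·97, so 23⁻¹ ≡ 38 (mod 97).
For any y ∈ ℤ_{97}, x = 38(y − 36) mod 97 satisfies f(x) = 23·38(y − 36) + 36 ≡ y (since 23·38 ≡ 1 mod 97). So every y has a preimage.
Thus f is bijective.
Since f is bijective, we find f⁻¹(3): we need 23x ≡ 3 − 36 ≡ 64 (mod 97). Using 23⁻¹ = 38: x ≡ 38·64 = 2432 = 25·97 + 7, so x = 7.
Check: f(7) = 23·7 + 36 = 197 = 2·97 + 3 ≡ 3 (mod 97).

7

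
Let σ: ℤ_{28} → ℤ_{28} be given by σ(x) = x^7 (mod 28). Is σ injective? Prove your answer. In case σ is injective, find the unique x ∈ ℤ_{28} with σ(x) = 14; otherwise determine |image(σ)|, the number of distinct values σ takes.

21

σ(0) = 0^7 = 0.
σ(14): Repeated squaring mod 28: 14^1 ≡ 14, 14^2 ≡ 14² = 196 ≡ 0, 14^4 ≡ 0² = 0. Since 7 = 4 + 2 + 1, 14^7 ≡ 0·0·14: 0·0 = 0, then 0·14 = 0. So 14^7 ≡ 0 (mod 28).
So σ(0) = σ(14) = 0 while 0 ≠ 14, so σ is not injective.
Since σ is not injective, we determine |image(σ)|. Computing x^7 mod 28 for each x (by repeated squaring, reducing mod 28 at every step), the values σ(0), σ(1), …, σ(27) are: 0, 1, 16, 3, 4, 5, 20, 7, 8, 9, 24, 11, 12, 13, 0, 15, 16, 17, 4, 19, 20, 21, 8, 23, 24, 25, 12, 27.
The distinct values are {0, 1, 3, 4, 5, 7, 8, 9, 11, 12, 13, 15, 16, 17, 19, 20, 21, 23, 24, 25, 27}; there are 21 of them.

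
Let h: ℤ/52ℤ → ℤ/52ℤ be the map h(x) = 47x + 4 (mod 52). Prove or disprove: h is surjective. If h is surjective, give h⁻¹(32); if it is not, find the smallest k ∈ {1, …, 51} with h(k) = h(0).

Since gcd(47, 52) = 1, 47 is invertible modulo 52. Euclid's algorithm: 52 = 1·47 + 5, 47 = 9·5 + 2, 5 = 2·2 + 1; back-substituting gives 1 = 31·47 − 28·52, so 47⁻¹ ≡ 31 (mod 52).
For any y ∈ ℤ/52ℤ, x = 31(y − 4) mod 52 satisfies h(x) = 47·31(y − 4) + 4 ≡ y (since 47·31 ≡ 1 mod 52). So every y has a preimage.
Therefore h is surjective.
Since h is surjective, we find h⁻¹(32): we need 47x ≡ 32 − 4 ≡ 28 (mod 52). Using 47⁻¹ = 31: x ≡ 31·28 = 868 = 16·52 + 36, so x = 36.
Check: h(36) = 47·36 + 4 = 1696 = 32·52 + 32 ≡ 32 (mod 52).

36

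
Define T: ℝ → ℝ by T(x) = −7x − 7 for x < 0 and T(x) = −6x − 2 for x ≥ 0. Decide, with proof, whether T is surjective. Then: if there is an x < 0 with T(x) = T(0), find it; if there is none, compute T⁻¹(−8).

Both pieces are strictly decreasing (slopes −7 and −6), so each is injective on its own interval.
The left piece maps (−∞, 0) onto (−7, ∞); the right piece maps [0, ∞) onto (−∞, −2].
The union (−7, ∞) ∪ (−∞, −2] covers ℝ, so T is surjective.
For the follow-up: the images overlap, so an x < 0 with T(x) = T(0) exists. T(0) = −2; solving −7x − 7 = −2 for x < 0 gives x = (−2 + 7)/(−7) = −5/7.

-5/7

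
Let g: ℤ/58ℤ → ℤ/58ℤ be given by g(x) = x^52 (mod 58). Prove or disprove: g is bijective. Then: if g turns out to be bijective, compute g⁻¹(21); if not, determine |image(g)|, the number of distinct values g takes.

g(3): Repeated squaring mod 58: 3^1 ≡ 3, 3^2 ≡ 3² = 9, 3^4 ≡ 9² = 81 ≡ 23, 3^8 ≡ 23² = 529 ≡ 7, 3^16 ≡ 7² = 49, 3^32 ≡ 49² = 2401 ≡ 23. Since 52 = 32 + 16 + 4, 3^52 ≡ 23·49·23: 23·49 = 1127 ≡ 25, then 25·23 = 575 ≡ 53. So 3^52 ≡ 53 (mod 58).
g(7): Repeated squaring mod 58: 7^1 ≡ 7, 7^2 ≡ 7² = 49, 7^4 ≡ 49² = 2401 ≡ 23, 7^8 ≡ 23² = 529 ≡ 7, 7^16 ≡ 7² = 49, 7^32 ≡ 49² = 2401 ≡ 23. Since 52 = 32 + 16 + 4, 7^52 ≡ 23·49·23: 23·49 = 1127 ≡ 25, then 25·23 = 575 ≡ 53. So 7^52 ≡ 53 (mod 58).
So g(3) = g(7) = 53 while 3 ≠ 7, thus g is not injective, hence not bijective.
Since g is not bijective, we determine |image(g)|. Computing x^52 mod 58 for each x (by repeated squaring, reducing mod 58 at every step), the values g(0), g(1), …, g(57) are: 0, 1, 20, 53, 52, 49, 16, 53, 54, 25, 52, 7, 30, 7, 16, 45, 36, 1, 36, 23, 54, 25, 24, 45, 20, 23, 24, 49, 30, 29, 30, 49, 24, 23, 20, 45, 24, 25, 54, 23, 36, 1, 36, 45, 16, 7, 30, 7, 52, 25, 54, 53, 16, 49, 52, 53, 20, 1.
The distinct values are {0, 1, 7, 16, 20, 23, 24, 25, 29, 30, 36, 45, 49, 52, 53, 54}; there are 16 of them.

16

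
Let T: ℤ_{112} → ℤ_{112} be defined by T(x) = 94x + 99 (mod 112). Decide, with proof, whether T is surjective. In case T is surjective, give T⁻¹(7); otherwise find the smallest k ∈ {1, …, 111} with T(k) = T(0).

56

Recall: T is surjective if every y in the codomain equals T(x) for some x in the domain.
Since gcd(94, 112) = 2, we have 94x ≡ 0 (mod 2) for all x, so T(x) ≡ 1 (mod 2).
But 0 ≢ 1 (mod 2), so 0 ∈ ℤ_{112} has no preimage. Hence T is not surjective.
Since T is not surjective, we find the least positive k with T(k) = T(0): this means 94k ≡ 0 (mod 112), i.e. 112 ∣ 94k. Since gcd(94, 112) = 2, dividing through by 2 this holds exactly when 56 ∣ 47k, and as gcd(47, 56) = 1, exactly when 56 ∣ k.
The smallest positive such k is 56.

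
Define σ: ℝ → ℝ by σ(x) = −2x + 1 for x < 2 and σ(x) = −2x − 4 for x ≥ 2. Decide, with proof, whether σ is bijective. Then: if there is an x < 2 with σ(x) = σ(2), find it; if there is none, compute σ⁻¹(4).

-3/2

Both pieces are strictly decreasing (slopes −2 and −2), so each is injective on its own interval.
The left piece maps (−∞, 2) onto (−3, ∞); the right piece maps [2, ∞) onto (−∞, −8].
The images leave a gap (−3 has no preimage), so σ is not surjective, hence not bijective.
Because the two images are disjoint, no x < 2 has σ(x) = σ(2), so we compute σ⁻¹(4): 4 lies in (−3, ∞), so solve −2x + 1 = 4: x = (4 − 1)/(−2) = −3/2.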